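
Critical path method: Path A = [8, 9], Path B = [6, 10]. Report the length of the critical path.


Path A: 8 + 9 = 17
Path B: 6 + 10 = 16
Critical path = longest = max(17, 16)
= 17 (Path A)


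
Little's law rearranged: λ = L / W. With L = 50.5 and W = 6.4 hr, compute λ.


Little's law: L = λW → λ = L / W
= 50.5 / 6.4
= 7.89 per hour


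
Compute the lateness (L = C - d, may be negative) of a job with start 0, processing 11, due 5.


Completion = 0 + 11 = 11
Lateness = C - d = 11 - 5
= 6


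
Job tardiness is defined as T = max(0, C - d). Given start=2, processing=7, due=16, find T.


Completion = start + processing = 2 + 7 = 9
Tardiness = max(0, C - d) = max(0, 9 - 16)
= max(0, -7)
= 0


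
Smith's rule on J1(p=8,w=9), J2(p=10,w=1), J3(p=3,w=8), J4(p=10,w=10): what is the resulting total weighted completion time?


WSPT order (by p/w): J3 → J1 → J4 → J2
  J3: C=3, w·C=8×3=24
  J1: C=11, w·C=9×11=99
  J4: C=21, w·C=10×21=210
  J2: C=31, w·C=1×31=31
Σ w·C = 364
= 364


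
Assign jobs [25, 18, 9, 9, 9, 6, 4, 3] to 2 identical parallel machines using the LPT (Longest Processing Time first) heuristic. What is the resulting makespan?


Jobs (LPT sorted): [25, 18, 9, 9, 9, 6, 4, 3]
Machines: 2
  J=25 → Machine 1 (load: 0+25=25)
  J=18 → Machine 2 (load: 0+18=18)
  J=9 → Machine 2 (load: 18+9=27)
  J=9 → Machine 1 (load: 25+9=34)
  J=9 → Machine 2 (load: 27+9=36)
  J=6 → Machine 1 (load: 34+6=40)
  J=4 → Machine 2 (load: 36+4=40)
  J=3 → Machine 1 (load: 40+3=43)
Machine loads: [43, 40]
Makespan = max = 43 time units


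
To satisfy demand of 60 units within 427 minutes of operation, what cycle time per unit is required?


Cycle time = available time / demand
= 427 / 60
= 7.12 min/unit


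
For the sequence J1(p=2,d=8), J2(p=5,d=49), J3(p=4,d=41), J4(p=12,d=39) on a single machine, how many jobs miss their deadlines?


Completion vs due date:
  J1: C=2, d=8 → on time
  J2: C=7, d=49 → on time
  J3: C=11, d=41 → on time
  J4: C=23, d=39 → on time
Tardy jobs: none
Count = 0


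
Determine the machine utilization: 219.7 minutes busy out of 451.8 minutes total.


Utilization = busy / total × 100
= 219.7 / 451.8 × 100
= 48.6%


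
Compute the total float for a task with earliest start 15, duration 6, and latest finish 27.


EF = ES + duration = 15 + 6 = 21
LS = LF - duration = 27 - 6 = 21
Total Float = LF - EF = 27 - 21
(or LS - ES = 21 - 15)
= 6


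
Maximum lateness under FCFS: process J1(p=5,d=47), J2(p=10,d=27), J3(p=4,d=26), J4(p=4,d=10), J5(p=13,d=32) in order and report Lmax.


Lateness per job (L = C - d):
  J1: C=5, d=47, L=-42
  J2: C=15, d=27, L=-12
  J3: C=19, d=26, L=-7
  J4: C=23, d=10, L=13
  J5: C=36, d=32, L=4
Lmax = max(-42, -12, -7, 13, 4)
= 13


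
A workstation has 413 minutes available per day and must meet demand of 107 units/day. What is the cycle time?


Cycle time = available time / demand
= 413 / 107
= 3.86 min/unit


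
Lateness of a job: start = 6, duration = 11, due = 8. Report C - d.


Completion = 6 + 11 = 17
Lateness = C - d = 17 - 8
= 9


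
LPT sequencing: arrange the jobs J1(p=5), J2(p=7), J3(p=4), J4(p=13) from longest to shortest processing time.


LPT: sort by longest processing time first
  J4: p=13
  J2: p=7
  J1: p=5
  J3: p=4
Order: J4 → J2 → J1 → J3


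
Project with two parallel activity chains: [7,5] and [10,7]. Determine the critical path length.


Path A: 7 + 5 = 12
Path B: 10 + 7 = 17
Critical path = longest = max(12, 17)
= 17 (Path B)


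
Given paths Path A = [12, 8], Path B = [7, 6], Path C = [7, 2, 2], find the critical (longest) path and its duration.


Path A: 12 + 8 = 20
Path B: 7 + 6 = 13
Path C: 7 + 2 + 2 = 11
Critical path = longest = max(20, 13, 11)
= 20 (Path A)


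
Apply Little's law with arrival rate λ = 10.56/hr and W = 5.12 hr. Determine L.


Little's law: L = λ × W
= 10.56 × 5.12
= 54.07


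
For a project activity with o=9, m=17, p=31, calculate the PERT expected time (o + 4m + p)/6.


te = (o + 4m + p) / 6
= (9 + 4×17 + 31) / 6
= (9 + 68 + 31) / 6
= 108 / 6
= 18.00


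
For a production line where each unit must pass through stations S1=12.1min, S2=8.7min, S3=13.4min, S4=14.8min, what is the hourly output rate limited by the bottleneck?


Bottleneck = longest station time
Station times: [12.1, 8.7, 13.4, 14.8]
Max = 14.8 min
Rate = 60 / 14.8
= 4.05 units/hour (bottleneck: 14.8min)


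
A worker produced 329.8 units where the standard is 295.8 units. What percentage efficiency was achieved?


Efficiency = (actual / standard) × 100
= (329.8 / 295.8) × 100
= 111.5%


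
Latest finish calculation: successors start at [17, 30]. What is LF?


LF = min of all successor start times
Successors start at: [17, 30]
LF = min(17, 30)
= 17


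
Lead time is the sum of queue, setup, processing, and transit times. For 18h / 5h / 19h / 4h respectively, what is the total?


Lead time = queue + setup + processing + transit
= 18 + 5 + 19 + 4
= 46 hours


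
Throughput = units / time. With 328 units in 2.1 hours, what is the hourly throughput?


Throughput = units / time
= 328 / 2.1
= 156.2 units/hour


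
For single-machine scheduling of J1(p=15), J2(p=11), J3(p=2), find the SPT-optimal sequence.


SPT: sort by shortest processing time
  J3: p=2
  J2: p=11
  J1: p=15
Order: J3 → J2 → J1


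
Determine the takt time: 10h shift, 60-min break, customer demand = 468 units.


Available = 10×60 - 60 = 540 min
Takt time = 540 / 468
= 1.15 min/unit


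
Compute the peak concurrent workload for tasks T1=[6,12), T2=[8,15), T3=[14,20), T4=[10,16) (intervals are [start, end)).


Check each time point for overlaps:
  t=10: 3 tasks active (T1, T2, T4)
Max concurrent = 3


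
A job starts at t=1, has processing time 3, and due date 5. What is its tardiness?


Completion = start + processing = 1 + 3 = 4
Tardiness = max(0, C - d) = max(0, 4 - 5)
= max(0, -1)
= 0


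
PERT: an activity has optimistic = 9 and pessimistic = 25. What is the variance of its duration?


σ² = ((p - o) / 6)² = (p - o)² / 36
= (25 - 9)² / 36
= 16² / 36
= 256 / 36
= 7.1111


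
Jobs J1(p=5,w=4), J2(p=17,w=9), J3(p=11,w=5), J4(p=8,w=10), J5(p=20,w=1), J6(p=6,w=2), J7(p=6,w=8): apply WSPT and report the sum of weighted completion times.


WSPT order (by p/w): J7 → J4 → J1 → J2 → J3 → J6 → J5
  J7: C=6, w·C=8×6=48
  J4: C=14, w·C=10×14=140
  J1: C=19, w·C=4×19=76
  J2: C=36, w·C=9×36=324
  J3: C=47, w·C=5×47=235
  J6: C=53, w·C=2×53=106
  J5: C=73, w·C=1×73=73
Σ w·C = 1002
= 1002


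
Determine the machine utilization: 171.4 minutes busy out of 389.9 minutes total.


Utilization = busy / total × 100
= 171.4 / 389.9 × 100
= 44.0%


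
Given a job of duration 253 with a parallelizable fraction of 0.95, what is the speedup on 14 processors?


Amdahl's law: T_p = T × ((1-p) + p/N)
= 253 × ((1-0.95) + 0.95/14)
= 253 × (0.05 + 0.0679)
= 253 × 0.1179
= 29.82
Speedup = 253/29.82
= 8.48×


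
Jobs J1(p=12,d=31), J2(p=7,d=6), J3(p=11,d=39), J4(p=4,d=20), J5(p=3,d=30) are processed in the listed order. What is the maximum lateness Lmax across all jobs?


Lateness per job (L = C - d):
  J1: C=12, d=31, L=-19
  J2: C=19, d=6, L=13
  J3: C=30, d=39, L=-9
  J4: C=34, d=20, L=14
  J5: C=37, d=30, L=7
Lmax = max(-19, 13, -9, 14, 7)
= 14


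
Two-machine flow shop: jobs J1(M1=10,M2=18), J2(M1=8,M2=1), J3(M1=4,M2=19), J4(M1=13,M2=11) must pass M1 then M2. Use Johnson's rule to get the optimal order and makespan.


Johnson's rule:
Group 1 (M1≤M2, sort by M1): ['J3', 'J1']
Group 2 (M1>M2, sort desc M2): ['J4', 'J2']
Sequence: J3 → J1 → J4 → J2
Makespan calculation:
  J3: M1 done=4, M2 done=23
  J1: M1 done=14, M2 done=41
  J4: M1 done=27, M2 done=52
  J2: M1 done=35, M2 done=53
= Sequence: J3 → J1 → J4 → J2, Makespan: 53


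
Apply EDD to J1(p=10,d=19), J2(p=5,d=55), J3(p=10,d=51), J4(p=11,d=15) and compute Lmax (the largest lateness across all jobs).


EDD order: J4 → J1 → J3 → J2
Completion and lateness:
  J4: C=11, d=15, L=11-15=-4
  J1: C=21, d=19, L=21-19=2
  J3: C=31, d=51, L=31-51=-20
  J2: C=36, d=55, L=36-55=-19
Lmax = max(-4, 2, -20, -19)
= 2


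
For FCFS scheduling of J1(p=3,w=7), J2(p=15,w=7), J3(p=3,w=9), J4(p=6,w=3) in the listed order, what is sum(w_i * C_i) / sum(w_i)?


Completion times:
  J1: C=3, w×C=7×3=21
  J2: C=18, w×C=7×18=126
  J3: C=21, w×C=9×21=189
  J4: C=27, w×C=3×27=81
Sum w×C = 417
Sum w = 26
Weighted avg = 417/26
= 16.04


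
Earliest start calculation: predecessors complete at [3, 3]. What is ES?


ES = max of all predecessor completion times
Predecessors: [3, 3]
ES = max(3, 3)
= 3


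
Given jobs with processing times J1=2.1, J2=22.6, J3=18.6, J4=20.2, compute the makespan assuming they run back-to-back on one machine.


Sequential makespan: sum all processing times
= 2.1 + 22.6 + 18.6 + 20.2
= 63.5 time units


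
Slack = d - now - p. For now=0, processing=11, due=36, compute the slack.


Slack = due - current_time - processing
= 36 - 0 - 11
= 25


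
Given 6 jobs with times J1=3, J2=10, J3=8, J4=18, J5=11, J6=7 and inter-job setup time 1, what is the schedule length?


Makespan = Σ processing + (n-1) × setup
= (3 + 10 + 8 + 18 + 11 + 7) + (6-1)×1
= 57 + 5
= 62 time units


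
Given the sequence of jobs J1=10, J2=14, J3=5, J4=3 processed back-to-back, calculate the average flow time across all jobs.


Completion times:
  J1: completes at 10
  J2: completes at 24
  J3: completes at 29
  J4: completes at 32
Sum = 95
Average = 95/4
= 23.75


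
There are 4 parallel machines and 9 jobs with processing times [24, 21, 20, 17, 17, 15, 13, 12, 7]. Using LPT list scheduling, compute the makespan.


Jobs (LPT sorted): [24, 21, 20, 17, 17, 15, 13, 12, 7]
Machines: 4
  J=24 → Machine 1 (load: 0+24=24)
  J=21 → Machine 2 (load: 0+21=21)
  J=20 → Machine 3 (load: 0+20=20)
  J=17 → Machine 4 (load: 0+17=17)
  J=17 → Machine 4 (load: 17+17=34)
  J=15 → Machine 3 (load: 20+15=35)
  J=13 → Machine 2 (load: 21+13=34)
  J=12 → Machine 1 (load: 24+12=36)
  J=7 → Machine 2 (load: 34+7=41)
Machine loads: [36, 41, 35, 34]
Makespan = max = 41 time units


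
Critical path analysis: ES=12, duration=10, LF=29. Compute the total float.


EF = ES + duration = 12 + 10 = 22
LS = LF - duration = 29 - 10 = 19
Total Float = LF - EF = 29 - 22
(or LS - ES = 19 - 12)
= 7


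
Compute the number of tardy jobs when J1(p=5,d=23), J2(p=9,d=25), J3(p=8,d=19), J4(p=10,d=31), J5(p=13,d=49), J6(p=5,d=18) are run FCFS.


Completion vs due date:
  J1: C=5, d=23 → on time
  J2: C=14, d=25 → on time
  J3: C=22, d=19 → TARDY
  J4: C=32, d=31 → TARDY
  J5: C=45, d=49 → on time
  J6: C=50, d=18 → TARDY
Tardy jobs: J3, J4, J6
Count = 3


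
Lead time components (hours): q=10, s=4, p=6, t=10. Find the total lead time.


Lead time = queue + setup + processing + transit
= 10 + 4 + 6 + 10
= 30 hours


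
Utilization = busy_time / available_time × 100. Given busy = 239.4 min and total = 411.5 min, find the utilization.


Utilization = busy / total × 100
= 239.4 / 411.5 × 100
= 58.2%


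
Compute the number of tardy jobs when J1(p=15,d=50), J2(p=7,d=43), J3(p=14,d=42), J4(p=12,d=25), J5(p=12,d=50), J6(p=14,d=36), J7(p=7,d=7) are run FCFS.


Completion vs due date:
  J1: C=15, d=50 → on time
  J2: C=22, d=43 → on time
  J3: C=36, d=42 → on time
  J4: C=48, d=25 → TARDY
  J5: C=60, d=50 → TARDY
  J6: C=74, d=36 → TARDY
  J7: C=81, d=7 → TARDY
Tardy jobs: J4, J5, J6, J7
Count = 4


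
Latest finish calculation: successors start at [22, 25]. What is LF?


LF = min of all successor start times
Successors start at: [22, 25]
LF = min(22, 25)
= 22


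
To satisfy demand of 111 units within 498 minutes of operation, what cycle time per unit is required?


Cycle time = available time / demand
= 498 / 111
= 4.49 min/unit


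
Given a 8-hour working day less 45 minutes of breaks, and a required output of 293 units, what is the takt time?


Available = 8×60 - 45 = 435 min
Takt time = 435 / 293
= 1.48 min/unit


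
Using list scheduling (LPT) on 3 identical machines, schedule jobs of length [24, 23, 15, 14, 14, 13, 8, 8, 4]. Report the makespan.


Jobs (LPT sorted): [24, 23, 15, 14, 14, 13, 8, 8, 4]
Machines: 3
  J=24 → Machine 1 (load: 0+24=24)
  J=23 → Machine 2 (load: 0+23=23)
  J=15 → Machine 3 (load: 0+15=15)
  J=14 → Machine 3 (load: 15+14=29)
  J=14 → Machine 2 (load: 23+14=37)
  J=13 → Machine 1 (load: 24+13=37)
  J=8 → Machine 3 (load: 29+8=37)
  J=8 → Machine 1 (load: 37+8=45)
  J=4 → Machine 2 (load: 37+4=41)
Machine loads: [45, 41, 37]
Makespan = max = 45 time units


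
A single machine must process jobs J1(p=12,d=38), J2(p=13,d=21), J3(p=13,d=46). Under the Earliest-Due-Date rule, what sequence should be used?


EDD: sort by earliest due date
  J2: d=21, p=13
  J1: d=38, p=12
  J3: d=46, p=13
Order: J2 → J1 → J3


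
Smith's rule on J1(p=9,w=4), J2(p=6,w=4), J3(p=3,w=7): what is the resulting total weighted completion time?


WSPT order (by p/w): J3 → J2 → J1
  J3: C=3, w·C=7×3=21
  J2: C=9, w·C=4×9=36
  J1: C=18, w·C=4×18=72
Σ w·C = 129
= 129


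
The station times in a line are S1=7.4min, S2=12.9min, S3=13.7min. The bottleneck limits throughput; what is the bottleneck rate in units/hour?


Bottleneck = longest station time
Station times: [7.4, 12.9, 13.7]
Max = 13.7 min
Rate = 60 / 13.7
= 4.38 units/hour (bottleneck: 13.7min)


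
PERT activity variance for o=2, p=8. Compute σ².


σ² = ((p - o) / 6)² = (p - o)² / 36
= (8 - 2)² / 36
= 6² / 36
= 36 / 36
= 1.0000


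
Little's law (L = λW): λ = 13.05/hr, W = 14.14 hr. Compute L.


Little's law: L = λ × W
= 13.05 × 14.14
= 184.53


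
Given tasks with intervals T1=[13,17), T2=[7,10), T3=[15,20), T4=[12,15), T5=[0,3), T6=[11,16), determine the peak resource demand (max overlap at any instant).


Check each time point for overlaps:
  t=13: 3 tasks active (T1, T4, T6)
Max concurrent = 3


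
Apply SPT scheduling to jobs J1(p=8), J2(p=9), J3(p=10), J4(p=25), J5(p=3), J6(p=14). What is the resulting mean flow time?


SPT order: J5 → J1 → J2 → J3 → J6 → J4
Completion times:
  J5: C=3
  J1: C=11
  J2: C=20
  J3: C=30
  J6: C=44
  J4: C=69
Sum = 177, n = 6
Mean flow = 177/6
= 29.50


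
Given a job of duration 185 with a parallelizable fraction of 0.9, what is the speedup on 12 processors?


Amdahl's law: T_p = T × ((1-p) + p/N)
= 185 × ((1-0.9) + 0.9/12)
= 185 × (0.10 + 0.0750)
= 185 × 0.1750
= 32.38
Speedup = 185/32.38
= 5.71×


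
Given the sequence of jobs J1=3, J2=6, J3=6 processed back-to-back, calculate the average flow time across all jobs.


Completion times:
  J1: completes at 3
  J2: completes at 9
  J3: completes at 15
Sum = 27
Average = 27/3
= 9.00


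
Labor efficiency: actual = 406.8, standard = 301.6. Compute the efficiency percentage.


Efficiency = (actual / standard) × 100
= (406.8 / 301.6) × 100
= 134.9%


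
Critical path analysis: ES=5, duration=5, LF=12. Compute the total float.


EF = ES + duration = 5 + 5 = 10
LS = LF - duration = 12 - 5 = 7
Total Float = LF - EF = 12 - 10
(or LS - ES = 7 - 5)
= 2


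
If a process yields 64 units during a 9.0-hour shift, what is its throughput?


Throughput = units / time
= 64 / 9.0
= 7.1 units/hour


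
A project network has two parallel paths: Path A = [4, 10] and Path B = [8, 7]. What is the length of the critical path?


Path A: 4 + 10 = 14
Path B: 8 + 7 = 15
Critical path = longest = max(14, 15)
= 15 (Path B)


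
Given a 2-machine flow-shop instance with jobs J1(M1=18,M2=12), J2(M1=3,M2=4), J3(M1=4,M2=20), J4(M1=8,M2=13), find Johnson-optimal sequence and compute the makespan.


Johnson's rule:
Group 1 (M1≤M2, sort by M1): ['J2', 'J3', 'J4']
Group 2 (M1>M2, sort desc M2): ['J1']
Sequence: J2 → J3 → J4 → J1
Makespan calculation:
  J2: M1 done=3, M2 done=7
  J3: M1 done=7, M2 done=27
  J4: M1 done=15, M2 done=40
  J1: M1 done=33, M2 done=52
= Sequence: J2 → J3 → J4 → J1, Makespan: 52


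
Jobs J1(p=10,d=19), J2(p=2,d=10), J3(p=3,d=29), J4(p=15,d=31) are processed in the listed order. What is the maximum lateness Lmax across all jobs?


Lateness per job (L = C - d):
  J1: C=10, d=19, L=-9
  J2: C=12, d=10, L=2
  J3: C=15, d=29, L=-14
  J4: C=30, d=31, L=-1
Lmax = max(-9, 2, -14, -1)
= 2


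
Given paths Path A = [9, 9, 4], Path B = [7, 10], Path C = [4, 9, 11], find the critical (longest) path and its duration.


Path A: 9 + 9 + 4 = 22
Path B: 7 + 10 = 17
Path C: 4 + 9 + 11 = 24
Critical path = longest = max(22, 17, 24)
= 24 (Path C)


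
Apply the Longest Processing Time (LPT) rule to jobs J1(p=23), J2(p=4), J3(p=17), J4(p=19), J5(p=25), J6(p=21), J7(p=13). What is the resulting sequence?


LPT: sort by longest processing time first
  J5: p=25
  J1: p=23
  J6: p=21
  J4: p=19
  J3: p=17
  J7: p=13
  J2: p=4
Order: J5 → J1 → J6 → J4 → J3 → J7 → J2


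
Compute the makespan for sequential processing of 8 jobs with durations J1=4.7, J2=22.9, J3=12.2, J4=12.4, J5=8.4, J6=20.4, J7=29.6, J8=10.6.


Sequential makespan: sum all processing times
= 4.7 + 22.9 + 12.2 + 12.4 + 8.4 + 20.4 + 29.6 + 10.6
= 121.2 time units


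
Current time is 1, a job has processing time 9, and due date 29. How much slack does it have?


Slack = due - current_time - processing
= 29 - 1 - 9
= 19


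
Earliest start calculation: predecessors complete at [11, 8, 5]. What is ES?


ES = max of all predecessor completion times
Predecessors: [11, 8, 5]
ES = max(11, 8, 5)
= 11


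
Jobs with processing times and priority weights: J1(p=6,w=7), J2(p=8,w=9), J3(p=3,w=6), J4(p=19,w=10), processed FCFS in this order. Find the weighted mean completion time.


Completion times:
  J1: C=6, w×C=7×6=42
  J2: C=14, w×C=9×14=126
  J3: C=17, w×C=6×17=102
  J4: C=36, w×C=10×36=360
Sum w×C = 630
Sum w = 32
Weighted avg = 630/32
= 19.69


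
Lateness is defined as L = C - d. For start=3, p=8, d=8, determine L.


Completion = 3 + 8 = 11
Lateness = C - d = 11 - 8
= 3


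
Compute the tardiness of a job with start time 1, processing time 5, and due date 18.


Completion = start + processing = 1 + 5 = 6
Tardiness = max(0, C - d) = max(0, 6 - 18)
= max(0, -12)
= 0


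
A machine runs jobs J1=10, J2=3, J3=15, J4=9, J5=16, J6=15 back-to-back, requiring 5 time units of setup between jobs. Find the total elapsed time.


Makespan = Σ processing + (n-1) × setup
= (10 + 3 + 15 + 9 + 16 + 15) + (6-1)×5
= 68 + 25
= 93 time units


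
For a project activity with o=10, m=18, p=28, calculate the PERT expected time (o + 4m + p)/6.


te = (o + 4m + p) / 6
= (10 + 4×18 + 28) / 6
= (10 + 72 + 28) / 6
= 110 / 6
= 18.33


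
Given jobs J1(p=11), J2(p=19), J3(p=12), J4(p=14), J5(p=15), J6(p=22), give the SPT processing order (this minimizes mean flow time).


SPT: sort by shortest processing time
  J1: p=11
  J3: p=12
  J4: p=14
  J5: p=15
  J2: p=19
  J6: p=22
Order: J1 → J3 → J4 → J5 → J2 → J6


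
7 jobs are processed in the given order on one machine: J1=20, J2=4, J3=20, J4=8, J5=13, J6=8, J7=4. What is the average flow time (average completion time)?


Completion times:
  J1: completes at 20
  J2: completes at 24
  J3: completes at 44
  J4: completes at 52
  J5: completes at 65
  J6: completes at 73
  J7: completes at 77
Sum = 355
Average = 355/7
= 50.71


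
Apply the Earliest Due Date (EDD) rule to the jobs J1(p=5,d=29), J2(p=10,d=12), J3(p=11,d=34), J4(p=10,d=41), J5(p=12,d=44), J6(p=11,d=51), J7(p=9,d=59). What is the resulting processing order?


EDD: sort by earliest due date
  J2: d=12, p=10
  J1: d=29, p=5
  J3: d=34, p=11
  J4: d=41, p=10
  J5: d=44, p=12
  J6: d=51, p=11
  J7: d=59, p=9
Order: J2 → J1 → J3 → J4 → J5 → J6 → J7


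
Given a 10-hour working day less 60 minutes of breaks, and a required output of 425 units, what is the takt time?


Available = 10×60 - 60 = 540 min
Takt time = 540 / 425
= 1.27 min/unit


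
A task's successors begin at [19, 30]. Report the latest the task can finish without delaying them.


LF = min of all successor start times
Successors start at: [19, 30]
LF = min(19, 30)
= 19


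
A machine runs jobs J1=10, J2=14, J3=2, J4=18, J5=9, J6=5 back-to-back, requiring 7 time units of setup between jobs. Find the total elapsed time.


Makespan = Σ processing + (n-1) × setup
= (10 + 14 + 2 + 18 + 9 + 5) + (6-1)×7
= 58 + 35
= 93 time units


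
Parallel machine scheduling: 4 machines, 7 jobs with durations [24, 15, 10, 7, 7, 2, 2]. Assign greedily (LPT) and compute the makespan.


Jobs (LPT sorted): [24, 15, 10, 7, 7, 2, 2]
Machines: 4
  J=24 → Machine 1 (load: 0+24=24)
  J=15 → Machine 2 (load: 0+15=15)
  J=10 → Machine 3 (load: 0+10=10)
  J=7 → Machine 4 (load: 0+7=7)
  J=7 → Machine 4 (load: 7+7=14)
  J=2 → Machine 3 (load: 10+2=12)
  J=2 → Machine 3 (load: 12+2=14)
Machine loads: [24, 15, 14, 14]
Makespan = max = 24 time units


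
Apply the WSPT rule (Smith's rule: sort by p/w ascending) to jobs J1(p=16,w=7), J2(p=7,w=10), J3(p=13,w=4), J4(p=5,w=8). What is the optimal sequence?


WSPT (Smith's rule): sort by p/w ascending
  J4: p/w = 5/8 = 0.625
  J2: p/w = 7/10 = 0.700
  J1: p/w = 16/7 = 2.286
  J3: p/w = 13/4 = 3.250
Order: J4 → J2 → J1 → J3


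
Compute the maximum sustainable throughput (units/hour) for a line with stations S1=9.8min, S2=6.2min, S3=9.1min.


Bottleneck = longest station time
Station times: [9.8, 6.2, 9.1]
Max = 9.8 min
Rate = 60 / 9.8
= 6.12 units/hour (bottleneck: 9.8min)


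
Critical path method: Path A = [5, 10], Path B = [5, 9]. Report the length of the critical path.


Path A: 5 + 10 = 15
Path B: 5 + 9 = 14
Critical path = longest = max(15, 14)
= 15 (Path A)


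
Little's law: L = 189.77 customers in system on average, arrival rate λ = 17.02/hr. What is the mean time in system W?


Little's law: L = λW → W = L / λ
= 189.77 / 17.02
= 11.15 hours


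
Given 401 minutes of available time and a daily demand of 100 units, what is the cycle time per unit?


Cycle time = available time / demand
= 401 / 100
= 4.01 min/unit


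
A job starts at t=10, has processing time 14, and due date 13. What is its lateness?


Completion = 10 + 14 = 24
Lateness = C - d = 24 - 13
= 11


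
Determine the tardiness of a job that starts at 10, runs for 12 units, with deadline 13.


Completion = start + processing = 10 + 12 = 22
Tardiness = max(0, C - d) = max(0, 22 - 13)
= max(0, 9)
= 9


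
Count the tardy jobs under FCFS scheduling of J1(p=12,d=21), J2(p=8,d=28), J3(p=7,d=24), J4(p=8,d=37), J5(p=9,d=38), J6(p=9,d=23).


Completion vs due date:
  J1: C=12, d=21 → on time
  J2: C=20, d=28 → on time
  J3: C=27, d=24 → TARDY
  J4: C=35, d=37 → on time
  J5: C=44, d=38 → TARDY
  J6: C=53, d=23 → TARDY
Tardy jobs: J3, J5, J6
Count = 3


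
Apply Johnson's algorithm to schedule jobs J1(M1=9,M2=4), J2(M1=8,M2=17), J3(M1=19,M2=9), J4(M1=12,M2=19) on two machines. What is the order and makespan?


Johnson's rule:
Group 1 (M1≤M2, sort by M1): ['J2', 'J4']
Group 2 (M1>M2, sort desc M2): ['J3', 'J1']
Sequence: J2 → J4 → J3 → J1
Makespan calculation:
  J2: M1 done=8, M2 done=25
  J4: M1 done=20, M2 done=44
  J3: M1 done=39, M2 done=53
  J1: M1 done=48, M2 done=57
= Sequence: J2 → J4 → J3 → J1, Makespan: 57


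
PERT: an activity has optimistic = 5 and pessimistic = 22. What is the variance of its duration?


σ² = ((p - o) / 6)² = (p - o)² / 36
= (22 - 5)² / 36
= 17² / 36
= 289 / 36
= 8.0278


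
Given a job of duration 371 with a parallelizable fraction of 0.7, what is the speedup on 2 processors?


Amdahl's law: T_p = T × ((1-p) + p/N)
= 371 × ((1-0.7) + 0.7/2)
= 371 × (0.30 + 0.3500)
= 371 × 0.6500
= 241.15
Speedup = 371/241.15
= 1.54×


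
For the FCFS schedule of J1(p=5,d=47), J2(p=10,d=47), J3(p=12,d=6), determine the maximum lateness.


Lateness per job (L = C - d):
  J1: C=5, d=47, L=-42
  J2: C=15, d=47, L=-32
  J3: C=27, d=6, L=21
Lmax = max(-42, -32, 21)
= 21


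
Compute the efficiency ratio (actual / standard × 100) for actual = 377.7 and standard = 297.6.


Efficiency = (actual / standard) × 100
= (377.7 / 297.6) × 100
= 126.9%


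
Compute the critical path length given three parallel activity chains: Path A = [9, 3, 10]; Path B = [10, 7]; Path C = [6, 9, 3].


Path A: 9 + 3 + 10 = 22
Path B: 10 + 7 = 17
Path C: 6 + 9 + 3 = 18
Critical path = longest = max(22, 17, 18)
= 22 (Path A)


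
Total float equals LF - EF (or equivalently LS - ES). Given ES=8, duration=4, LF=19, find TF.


EF = ES + duration = 8 + 4 = 12
LS = LF - duration = 19 - 4 = 15
Total Float = LF - EF = 19 - 12
(or LS - ES = 15 - 8)
= 7


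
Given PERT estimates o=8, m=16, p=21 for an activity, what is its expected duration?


te = (o + 4m + p) / 6
= (8 + 4×16 + 21) / 6
= (8 + 64 + 21) / 6
= 93 / 6
= 15.50


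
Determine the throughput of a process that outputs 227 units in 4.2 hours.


Throughput = units / time
= 227 / 4.2
= 54.0 units/hour


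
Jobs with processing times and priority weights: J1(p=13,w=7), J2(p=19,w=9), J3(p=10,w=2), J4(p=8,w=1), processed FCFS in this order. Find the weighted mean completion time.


Completion times:
  J1: C=13, w×C=7×13=91
  J2: C=32, w×C=9×32=288
  J3: C=42, w×C=2×42=84
  J4: C=50, w×C=1×50=50
Sum w×C = 513
Sum w = 19
Weighted avg = 513/19
= 27.00


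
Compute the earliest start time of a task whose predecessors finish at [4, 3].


ES = max of all predecessor completion times
Predecessors: [4, 3]
ES = max(4, 3)
= 4


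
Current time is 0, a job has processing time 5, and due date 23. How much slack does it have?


Slack = due - current_time - processing
= 23 - 0 - 5
= 18


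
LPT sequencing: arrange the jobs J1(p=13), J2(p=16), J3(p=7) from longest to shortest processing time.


LPT: sort by longest processing time first
  J2: p=16
  J1: p=13
  J3: p=7
Order: J2 → J1 → J3


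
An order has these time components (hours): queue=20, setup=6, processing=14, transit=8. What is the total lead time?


Lead time = queue + setup + processing + transit
= 20 + 6 + 14 + 8
= 48 hours


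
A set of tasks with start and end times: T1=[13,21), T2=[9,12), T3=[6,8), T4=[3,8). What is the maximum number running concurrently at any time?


Check each time point for overlaps:
  t=6: 2 tasks active (T3, T4)
Max concurrent = 2


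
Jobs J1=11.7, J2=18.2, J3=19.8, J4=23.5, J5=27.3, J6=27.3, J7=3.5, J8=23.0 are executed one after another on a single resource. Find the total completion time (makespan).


Sequential makespan: sum all processing times
= 11.7 + 18.2 + 19.8 + 23.5 + 27.3 + 27.3 + 3.5 + 23.0
= 154.3 time units


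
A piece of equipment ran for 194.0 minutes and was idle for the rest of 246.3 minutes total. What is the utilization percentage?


Utilization = busy / total × 100
= 194.0 / 246.3 × 100
= 78.8%


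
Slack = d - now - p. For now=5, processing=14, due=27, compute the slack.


Slack = due - current_time - processing
= 27 - 5 - 14
= 8


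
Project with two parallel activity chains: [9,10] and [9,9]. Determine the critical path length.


Path A: 9 + 10 = 19
Path B: 9 + 9 = 18
Critical path = longest = max(19, 18)
= 19 (Path A)


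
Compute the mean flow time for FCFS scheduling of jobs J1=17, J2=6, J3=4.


Completion times:
  J1: completes at 17
  J2: completes at 23
  J3: completes at 27
Sum = 67
Average = 67/3
= 22.33


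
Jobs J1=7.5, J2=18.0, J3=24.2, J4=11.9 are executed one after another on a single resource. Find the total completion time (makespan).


Sequential makespan: sum all processing times
= 7.5 + 18.0 + 24.2 + 11.9
= 61.6 time units


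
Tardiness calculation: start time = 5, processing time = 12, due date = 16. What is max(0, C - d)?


Completion = start + processing = 5 + 12 = 17
Tardiness = max(0, C - d) = max(0, 17 - 16)
= max(0, 1)
= 1


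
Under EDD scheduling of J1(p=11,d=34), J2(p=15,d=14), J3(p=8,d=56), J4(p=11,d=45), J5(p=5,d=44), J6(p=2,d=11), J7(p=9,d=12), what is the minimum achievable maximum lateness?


EDD order: J6 → J7 → J2 → J1 → J5 → J4 → J3
Completion and lateness:
  J6: C=2, d=11, L=2-11=-9
  J7: C=11, d=12, L=11-12=-1
  J2: C=26, d=14, L=26-14=12
  J1: C=37, d=34, L=37-34=3
  J5: C=42, d=44, L=42-44=-2
  J4: C=53, d=45, L=53-45=8
  J3: C=61, d=56, L=61-56=5
Lmax = max(-9, -1, 12, 3, -2, 8, 5)
= 12


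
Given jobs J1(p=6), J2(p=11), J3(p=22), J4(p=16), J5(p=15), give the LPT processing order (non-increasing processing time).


LPT: sort by longest processing time first
  J3: p=22
  J4: p=16
  J5: p=15
  J2: p=11
  J1: p=6
Order: J3 → J4 → J5 → J2 → J1


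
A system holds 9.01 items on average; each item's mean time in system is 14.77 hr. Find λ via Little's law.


Little's law: L = λW → λ = L / W
= 9.01 / 14.77
= 0.61 per hour


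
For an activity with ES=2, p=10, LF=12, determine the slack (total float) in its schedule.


EF = ES + duration = 2 + 10 = 12
LS = LF - duration = 12 - 10 = 2
Total Float = LF - EF = 12 - 12
(or LS - ES = 2 - 2)
= 0


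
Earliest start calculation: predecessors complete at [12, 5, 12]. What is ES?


ES = max of all predecessor completion times
Predecessors: [12, 5, 12]
ES = max(12, 5, 12)
= 12


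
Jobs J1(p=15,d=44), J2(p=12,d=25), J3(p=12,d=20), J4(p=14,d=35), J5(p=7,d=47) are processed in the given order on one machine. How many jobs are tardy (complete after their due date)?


Completion vs due date:
  J1: C=15, d=44 → on time
  J2: C=27, d=25 → TARDY
  J3: C=39, d=20 → TARDY
  J4: C=53, d=35 → TARDY
  J5: C=60, d=47 → TARDY
Tardy jobs: J2, J3, J4, J5
Count = 4


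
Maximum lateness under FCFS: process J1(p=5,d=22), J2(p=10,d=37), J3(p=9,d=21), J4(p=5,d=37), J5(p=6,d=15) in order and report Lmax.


Lateness per job (L = C - d):
  J1: C=5, d=22, L=-17
  J2: C=15, d=37, L=-22
  J3: C=24, d=21, L=3
  J4: C=29, d=37, L=-8
  J5: C=35, d=15, L=20
Lmax = max(-17, -22, 3, -8, 20)
= 20


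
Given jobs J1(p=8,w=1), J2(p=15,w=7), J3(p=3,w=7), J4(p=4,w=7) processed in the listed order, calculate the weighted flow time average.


Completion times:
  J1: C=8, w×C=1×8=8
  J2: C=23, w×C=7×23=161
  J3: C=26, w×C=7×26=182
  J4: C=30, w×C=7×30=210
Sum w×C = 561
Sum w = 22
Weighted avg = 561/22
= 25.50


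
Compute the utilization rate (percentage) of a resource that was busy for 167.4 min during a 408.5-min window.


Utilization = busy / total × 100
= 167.4 / 408.5 × 100
= 41.0%


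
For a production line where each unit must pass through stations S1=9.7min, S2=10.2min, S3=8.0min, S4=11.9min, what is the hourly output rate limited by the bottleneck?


Bottleneck = longest station time
Station times: [9.7, 10.2, 8.0, 11.9]
Max = 11.9 min
Rate = 60 / 11.9
= 5.04 units/hour (bottleneck: 11.9min)


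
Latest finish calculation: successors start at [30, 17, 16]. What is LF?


LF = min of all successor start times
Successors start at: [30, 17, 16]
LF = min(30, 17, 16)
= 16


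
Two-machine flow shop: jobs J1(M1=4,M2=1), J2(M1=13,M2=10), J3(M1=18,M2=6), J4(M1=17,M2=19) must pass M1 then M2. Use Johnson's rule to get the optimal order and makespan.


Johnson's rule:
Group 1 (M1≤M2, sort by M1): ['J4']
Group 2 (M1>M2, sort desc M2): ['J2', 'J3', 'J1']
Sequence: J4 → J2 → J3 → J1
Makespan calculation:
  J4: M1 done=17, M2 done=36
  J2: M1 done=30, M2 done=46
  J3: M1 done=48, M2 done=54
  J1: M1 done=52, M2 done=55
= Sequence: J4 → J2 → J3 → J1, Makespan: 55


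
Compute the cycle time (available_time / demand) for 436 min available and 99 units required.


Cycle time = available time / demand
= 436 / 99
= 4.40 min/unit


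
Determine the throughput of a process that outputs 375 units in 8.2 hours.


Throughput = units / time
= 375 / 8.2
= 45.7 units/hour


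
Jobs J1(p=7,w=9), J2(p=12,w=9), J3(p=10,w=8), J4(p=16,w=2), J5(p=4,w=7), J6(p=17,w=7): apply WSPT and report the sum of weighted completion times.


WSPT order (by p/w): J5 → J1 → J3 → J2 → J6 → J4
  J5: C=4, w·C=7×4=28
  J1: C=11, w·C=9×11=99
  J3: C=21, w·C=8×21=168
  J2: C=33, w·C=9×33=297
  J6: C=50, w·C=7×50=350
  J4: C=66, w·C=2×66=132
Σ w·C = 1074
= 1074


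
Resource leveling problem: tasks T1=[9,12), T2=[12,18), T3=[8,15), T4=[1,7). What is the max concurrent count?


Check each time point for overlaps:
  t=9: 2 tasks active (T1, T3)
Max concurrent = 2


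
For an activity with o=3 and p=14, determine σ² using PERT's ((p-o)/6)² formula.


σ² = ((p - o) / 6)² = (p - o)² / 36
= (14 - 3)² / 36
= 11² / 36
= 121 / 36
= 3.3611


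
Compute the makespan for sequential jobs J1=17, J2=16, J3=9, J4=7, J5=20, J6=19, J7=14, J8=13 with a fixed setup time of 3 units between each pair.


Makespan = Σ processing + (n-1) × setup
= (17 + 16 + 9 + 7 + 20 + 19 + 14 + 13) + (8-1)×3
= 115 + 21
= 136 time units


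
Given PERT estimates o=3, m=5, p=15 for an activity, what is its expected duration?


te = (o + 4m + p) / 6
= (3 + 4×5 + 15) / 6
= (3 + 20 + 15) / 6
= 38 / 6
= 6.33


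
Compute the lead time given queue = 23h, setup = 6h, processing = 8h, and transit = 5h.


Lead time = queue + setup + processing + transit
= 23 + 6 + 8 + 5
= 42 hours


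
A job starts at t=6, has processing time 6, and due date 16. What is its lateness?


Completion = 6 + 6 = 12
Lateness = C - d = 12 - 16
= -4


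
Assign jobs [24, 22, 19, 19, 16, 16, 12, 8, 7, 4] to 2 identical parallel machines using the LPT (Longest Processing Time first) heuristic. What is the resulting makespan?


Jobs (LPT sorted): [24, 22, 19, 19, 16, 16, 12, 8, 7, 4]
Machines: 2
  J=24 → Machine 1 (load: 0+24=24)
  J=22 → Machine 2 (load: 0+22=22)
  J=19 → Machine 2 (load: 22+19=41)
  J=19 → Machine 1 (load: 24+19=43)
  J=16 → Machine 2 (load: 41+16=57)
  J=16 → Machine 1 (load: 43+16=59)
  J=12 → Machine 2 (load: 57+12=69)
  J=8 → Machine 1 (load: 59+8=67)
  J=7 → Machine 1 (load: 67+7=74)
  J=4 → Machine 2 (load: 69+4=73)
Machine loads: [74, 73]
Makespan = max = 74 time units


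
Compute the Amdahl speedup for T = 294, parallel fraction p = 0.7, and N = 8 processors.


Amdahl's law: T_p = T × ((1-p) + p/N)
= 294 × ((1-0.7) + 0.7/8)
= 294 × (0.30 + 0.0875)
= 294 × 0.3875
= 113.93
Speedup = 294/113.93
= 2.58×


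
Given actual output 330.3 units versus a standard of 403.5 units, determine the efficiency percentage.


Efficiency = (actual / standard) × 100
= (330.3 / 403.5) × 100
= 81.9%


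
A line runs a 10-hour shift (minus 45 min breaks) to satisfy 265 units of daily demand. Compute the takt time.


Available = 10×60 - 45 = 555 min
Takt time = 555 / 265
= 2.09 min/unit


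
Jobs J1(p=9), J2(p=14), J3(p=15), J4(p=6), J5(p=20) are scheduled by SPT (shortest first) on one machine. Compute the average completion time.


SPT order: J4 → J1 → J2 → J3 → J5
Completion times:
  J4: C=6
  J1: C=15
  J2: C=29
  J3: C=44
  J5: C=64
Sum = 158, n = 5
Mean flow = 158/5
= 31.60


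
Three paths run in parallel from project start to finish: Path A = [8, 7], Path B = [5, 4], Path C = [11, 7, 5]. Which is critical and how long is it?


Path A: 8 + 7 = 15
Path B: 5 + 4 = 9
Path C: 11 + 7 + 5 = 23
Critical path = longest = max(15, 9, 23)
= 23 (Path C)


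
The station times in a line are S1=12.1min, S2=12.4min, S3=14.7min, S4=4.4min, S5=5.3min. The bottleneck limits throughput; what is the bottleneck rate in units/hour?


Bottleneck = longest station time
Station times: [12.1, 12.4, 14.7, 4.4, 5.3]
Max = 14.7 min
Rate = 60 / 14.7
= 4.08 units/hour (bottleneck: 14.7min)


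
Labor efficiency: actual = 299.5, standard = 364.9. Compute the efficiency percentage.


Efficiency = (actual / standard) × 100
= (299.5 / 364.9) × 100
= 82.1%


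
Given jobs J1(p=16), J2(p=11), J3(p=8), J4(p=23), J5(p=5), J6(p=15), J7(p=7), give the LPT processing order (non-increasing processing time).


LPT: sort by longest processing time first
  J4: p=23
  J1: p=16
  J6: p=15
  J2: p=11
  J3: p=8
  J7: p=7
  J5: p=5
Order: J4 → J1 → J6 → J2 → J3 → J7 → J5


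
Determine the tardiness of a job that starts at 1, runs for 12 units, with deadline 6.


Completion = start + processing = 1 + 12 = 13
Tardiness = max(0, C - d) = max(0, 13 - 6)
= max(0, 7)
= 7


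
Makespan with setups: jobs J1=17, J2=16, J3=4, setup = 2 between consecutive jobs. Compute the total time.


Makespan = Σ processing + (n-1) × setup
= (17 + 16 + 4) + (3-1)×2
= 37 + 4
= 41 time units


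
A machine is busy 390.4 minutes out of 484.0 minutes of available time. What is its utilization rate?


Utilization = busy / total × 100
= 390.4 / 484.0 × 100
= 80.7%


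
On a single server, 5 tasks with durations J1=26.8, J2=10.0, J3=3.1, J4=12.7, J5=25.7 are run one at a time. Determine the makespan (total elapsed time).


Sequential makespan: sum all processing times
= 26.8 + 10.0 + 3.1 + 12.7 + 25.7
= 78.3 time units


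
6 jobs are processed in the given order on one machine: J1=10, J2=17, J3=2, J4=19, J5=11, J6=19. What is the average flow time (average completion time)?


Completion times:
  J1: completes at 10
  J2: completes at 27
  J3: completes at 29
  J4: completes at 48
  J5: completes at 59
  J6: completes at 78
Sum = 251
Average = 251/6
= 41.83


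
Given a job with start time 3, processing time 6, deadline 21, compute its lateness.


Completion = 3 + 6 = 9
Lateness = C - d = 9 - 21
= -12


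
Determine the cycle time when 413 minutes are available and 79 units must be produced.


Cycle time = available time / demand
= 413 / 79
= 5.23 min/unit


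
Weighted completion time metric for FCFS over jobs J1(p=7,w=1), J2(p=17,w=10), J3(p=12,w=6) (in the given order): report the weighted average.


Completion times:
  J1: C=7, w×C=1×7=7
  J2: C=24, w×C=10×24=240
  J3: C=36, w×C=6×36=216
Sum w×C = 463
Sum w = 17
Weighted avg = 463/17
= 27.24


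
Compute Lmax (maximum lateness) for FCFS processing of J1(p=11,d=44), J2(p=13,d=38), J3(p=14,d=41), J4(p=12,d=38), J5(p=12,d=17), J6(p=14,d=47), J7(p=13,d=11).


Lateness per job (L = C - d):
  J1: C=11, d=44, L=-33
  J2: C=24, d=38, L=-14
  J3: C=38, d=41, L=-3
  J4: C=50, d=38, L=12
  J5: C=62, d=17, L=45
  J6: C=76, d=47, L=29
  J7: C=89, d=11, L=78
Lmax = max(-33, -14, -3, 12, 45, 29, 78)
= 78


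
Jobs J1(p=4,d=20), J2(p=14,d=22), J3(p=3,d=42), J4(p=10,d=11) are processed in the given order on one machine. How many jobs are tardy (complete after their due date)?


Completion vs due date:
  J1: C=4, d=20 → on time
  J2: C=18, d=22 → on time
  J3: C=21, d=42 → on time
  J4: C=31, d=11 → TARDY
Tardy jobs: J4
Count = 1


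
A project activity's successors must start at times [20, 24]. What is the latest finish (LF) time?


LF = min of all successor start times
Successors start at: [20, 24]
LF = min(20, 24)
= 20


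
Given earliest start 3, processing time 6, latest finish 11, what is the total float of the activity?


EF = ES + duration = 3 + 6 = 9
LS = LF - duration = 11 - 6 = 5
Total Float = LF - EF = 11 - 9
(or LS - ES = 5 - 3)
= 2


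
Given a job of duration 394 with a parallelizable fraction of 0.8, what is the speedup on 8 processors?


Amdahl's law: T_p = T × ((1-p) + p/N)
= 394 × ((1-0.8) + 0.8/8)
= 394 × (0.20 + 0.1000)
= 394 × 0.3000
= 118.20
Speedup = 394/118.20
= 3.33×


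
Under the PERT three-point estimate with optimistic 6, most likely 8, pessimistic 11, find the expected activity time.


te = (o + 4m + p) / 6
= (6 + 4×8 + 11) / 6
= (6 + 32 + 11) / 6
= 49 / 6
= 8.17
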